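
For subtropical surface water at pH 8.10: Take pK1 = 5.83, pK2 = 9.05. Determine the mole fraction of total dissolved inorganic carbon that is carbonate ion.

α₂ = 0.100

α₂ = 1 / (1 + [H⁺]/K2 + [H⁺]²/(K1K2)) = 1 / (1 + 10^+0.95 + 10^-1.32)
   = 1 / (1 + 8.9125 + 0.047863) = 1/9.9604 = 0.1004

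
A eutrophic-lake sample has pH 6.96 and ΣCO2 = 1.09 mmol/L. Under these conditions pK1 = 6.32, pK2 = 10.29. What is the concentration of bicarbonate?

α₁ = 1 / (1 + [H⁺]/K1 + K2/[H⁺]) = 1 / (1 + 10^-0.64 + 10^-3.33)
   = 1 / (1 + 0.22909 + 0.00046774) = 1/1.2296 = 0.8133
[HCO3⁻] = α₁ × DIC = 0.8133 × 1.09 = 0.886 mmol/L

[HCO3⁻] = 0.886 mmol/L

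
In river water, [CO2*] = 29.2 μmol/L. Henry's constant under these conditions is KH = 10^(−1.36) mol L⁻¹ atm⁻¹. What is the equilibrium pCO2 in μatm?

pCO2 = 669 μatm

KH = 10^(−1.36) = 4.365×10^-2 mol L⁻¹ atm⁻¹
pCO2 = [CO2*]/KH = 29.2×10^-6 / 4.365×10^-2 = 6.69×10^-4 atm = 669 μatm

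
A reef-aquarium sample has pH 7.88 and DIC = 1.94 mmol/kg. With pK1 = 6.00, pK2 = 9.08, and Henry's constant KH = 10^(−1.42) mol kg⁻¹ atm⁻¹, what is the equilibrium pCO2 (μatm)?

α₀ = 1 / (1 + K1/[H⁺] + K1K2/[H⁺]²) = 1 / (1 + 10^+1.88 + 10^+0.68)
   = 1 / (1 + 75.858 + 4.7863) = 1/81.644 = 0.01225
[CO2*] = α₀ × DIC = 0.01225 × 1.94 = 0.02376 mmol/kg
pCO2 = [CO2*]/KH = 2.376×10^-5 / 3.802×10^-2 = 625 μatm

pCO2 = 625 μatm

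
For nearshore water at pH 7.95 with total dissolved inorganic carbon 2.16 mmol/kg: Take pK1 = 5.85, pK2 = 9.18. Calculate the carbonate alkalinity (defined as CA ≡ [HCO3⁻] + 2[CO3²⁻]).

CA = 2.26 mmol/kg

CA = [HCO3⁻] + 2[CO3²⁻] = (α₁ + 2α₂)·DIC
At pH 7.95: [H⁺]/K1 = 10^-2.10 = 0.0079433, K2/[H⁺] = 10^-1.23 = 0.058884
α₁ = 1/(1 + 0.0079433 + 0.058884) = 1/1.0668 = 0.9374; α₂ = α₁·K2/[H⁺] = 0.05520
α₁ + 2α₂ = 1.0478
CA = 1.0478 × 2.16 = 2.26 mmol/kg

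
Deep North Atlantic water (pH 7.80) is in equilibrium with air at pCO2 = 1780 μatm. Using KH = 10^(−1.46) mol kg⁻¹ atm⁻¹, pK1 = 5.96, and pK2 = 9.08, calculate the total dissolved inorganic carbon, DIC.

DIC = 4.56 mmol/kg

[CO2*] = KH · pCO2 = 10^(−1.46) × 1780×10^-6 = 6.172×10^-5 mol/kg
α₀ = 1/(1 + K1/[H⁺] + K1K2/[H⁺]²) = 1/(1 + 10^+1.84 + 10^+0.56) = 0.01355
DIC = [CO2*]/α₀ = 6.172×10^-5 / 0.01355 = 4.56 mmol/kg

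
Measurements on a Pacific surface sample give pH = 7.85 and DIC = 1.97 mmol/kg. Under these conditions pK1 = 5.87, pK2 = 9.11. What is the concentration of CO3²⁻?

α₂ = 1 / (1 + [H⁺]/K2 + [H⁺]²/(K1K2)) = 1 / (1 + 10^+1.26 + 10^-0.72)
   = 1 / (1 + 18.197 + 0.19055) = 1/19.388 = 0.05158
[CO3²⁻] = α₂ × DIC = 0.05158 × 1.97 = 0.102 mmol/kg

[CO3²⁻] = 0.102 mmol/kg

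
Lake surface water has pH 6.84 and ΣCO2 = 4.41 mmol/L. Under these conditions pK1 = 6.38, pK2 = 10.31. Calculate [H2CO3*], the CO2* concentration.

α₀ = 1 / (1 + K1/[H⁺] + K1K2/[H⁺]²) = 1 / (1 + 10^+0.46 + 10^-3.01)
   = 1 / (1 + 2.8840 + 0.00097724) = 1/3.8850 = 0.2574
[CO2*] = α₀ × DIC = 0.2574 × 4.41 = 1.14 mmol/L

[CO2*] = 1.14 mmol/L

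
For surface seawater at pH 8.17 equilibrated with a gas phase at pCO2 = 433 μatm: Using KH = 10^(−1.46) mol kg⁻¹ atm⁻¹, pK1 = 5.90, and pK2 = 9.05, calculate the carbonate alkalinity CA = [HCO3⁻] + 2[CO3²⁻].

CA = 3.53 mmol/kg

[CO2*] = KH · pCO2 = 10^(−1.46) × 433×10^-6 = 1.501×10^-5 mol/kg
α₀ = 1/(1 + K1/[H⁺] + K1K2/[H⁺]²) = 1/(1 + 10^+2.27 + 10^+1.39) = 0.004722
DIC = [CO2*]/α₀ = 1.501×10^-5 / 0.004722 = 3.179 mmol/kg
CA = (α₁ + 2α₂)·DIC = (0.8794 + 2×0.1159) × 3.179 = 3.53 mmol/kg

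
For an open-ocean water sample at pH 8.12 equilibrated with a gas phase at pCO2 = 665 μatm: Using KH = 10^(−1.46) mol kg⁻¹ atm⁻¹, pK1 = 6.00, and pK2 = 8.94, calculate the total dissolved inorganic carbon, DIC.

DIC = 3.52 mmol/kg

[CO2*] = KH · pCO2 = 10^(−1.46) × 665×10^-6 = 2.306×10^-5 mol/kg
α₀ = 1/(1 + K1/[H⁺] + K1K2/[H⁺]²) = 1/(1 + 10^+2.12 + 10^+1.30) = 0.006545
DIC = [CO2*]/α₀ = 2.306×10^-5 / 0.006545 = 3.52 mmol/kg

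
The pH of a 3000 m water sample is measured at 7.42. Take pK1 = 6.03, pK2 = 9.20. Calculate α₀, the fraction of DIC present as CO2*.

α₀ = 0.0385

α₀ = 1 / (1 + K1/[H⁺] + K1K2/[H⁺]²) = 1 / (1 + 10^+1.39 + 10^-0.39)
   = 1 / (1 + 24.547 + 0.40738) = 1/25.954 = 0.03853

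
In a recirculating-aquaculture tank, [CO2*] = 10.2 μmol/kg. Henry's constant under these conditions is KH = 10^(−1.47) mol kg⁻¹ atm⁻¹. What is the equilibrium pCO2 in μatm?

KH = 10^(−1.47) = 3.388×10^-2 mol kg⁻¹ atm⁻¹
pCO2 = [CO2*]/KH = 10.2×10^-6 / 3.388×10^-2 = 3.01×10^-4 atm = 301 μatm

pCO2 = 301 μatm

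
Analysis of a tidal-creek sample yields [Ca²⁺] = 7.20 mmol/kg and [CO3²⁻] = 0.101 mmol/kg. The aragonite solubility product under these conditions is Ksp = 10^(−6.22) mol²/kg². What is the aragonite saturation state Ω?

Ω = 1.21

Ksp = 10^(−6.22) = 6.026×10^-7
Ω = [Ca²⁺][CO3²⁻]/Ksp = (7.20×10^-3)(0.101×10^-3) / 6.026×10^-7 = 1.21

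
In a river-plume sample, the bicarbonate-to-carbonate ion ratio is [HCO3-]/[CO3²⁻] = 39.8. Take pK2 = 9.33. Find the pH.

pH = 7.73

From K2 = [H⁺][CO3²⁻]/[HCO3-]:  pH = pK2 − log₁₀([HCO3-]/[CO3²⁻])
log₁₀(39.8) = +1.600
pH = 9.33 − (+1.600) = 7.73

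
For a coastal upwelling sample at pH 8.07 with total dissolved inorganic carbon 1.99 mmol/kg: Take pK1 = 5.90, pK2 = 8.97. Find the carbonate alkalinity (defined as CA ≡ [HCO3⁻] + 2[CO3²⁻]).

CA = [HCO3⁻] + 2[CO3²⁻] = (α₁ + 2α₂)·DIC
At pH 8.07: [H⁺]/K1 = 10^-2.17 = 0.0067608, K2/[H⁺] = 10^-0.90 = 0.12589
α₁ = 1/(1 + 0.0067608 + 0.12589) = 1/1.1327 = 0.8829; α₂ = α₁·K2/[H⁺] = 0.1111
α₁ + 2α₂ = 1.1052
CA = 1.1052 × 1.99 = 2.20 mmol/kg

CA = 2.20 mmol/kg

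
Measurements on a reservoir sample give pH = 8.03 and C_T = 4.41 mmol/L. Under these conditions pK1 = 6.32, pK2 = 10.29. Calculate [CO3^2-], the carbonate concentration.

α₂ = 1 / (1 + [H⁺]/K2 + [H⁺]²/(K1K2)) = 1 / (1 + 10^+2.26 + 10^+0.55)
   = 1 / (1 + 181.97 + 3.5481) = 1/186.52 = 0.005361
[CO3²⁻] = α₂ × DIC = 0.005361 × 4.41 = 0.0236 mmol/L

[CO3²⁻] = 0.0236 mmol/L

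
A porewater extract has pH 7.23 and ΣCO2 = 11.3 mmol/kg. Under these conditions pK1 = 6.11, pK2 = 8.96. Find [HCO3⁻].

α₁ = 1 / (1 + [H⁺]/K1 + K2/[H⁺]) = 1 / (1 + 10^-1.12 + 10^-1.73)
   = 1 / (1 + 0.075858 + 0.018621) = 1/1.0945 = 0.9137
[HCO3⁻] = α₁ × DIC = 0.9137 × 11.3 = 10.3 mmol/kg

[HCO3⁻] = 10.3 mmol/kg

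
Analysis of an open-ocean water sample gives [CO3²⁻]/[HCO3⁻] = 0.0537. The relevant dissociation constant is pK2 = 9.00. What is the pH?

pH = 7.73

From K2 = [H⁺][CO3²⁻]/[HCO3⁻]:  pH = pK2 + log₁₀([CO3²⁻]/[HCO3⁻])
log₁₀(0.0537) = -1.270
pH = 9.00 + (-1.270) = 7.73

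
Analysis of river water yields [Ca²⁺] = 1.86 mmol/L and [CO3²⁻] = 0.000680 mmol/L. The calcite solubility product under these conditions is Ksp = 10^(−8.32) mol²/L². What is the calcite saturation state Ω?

Ksp = 10^(−8.32) = 4.786×10^-9
Ω = [Ca²⁺][CO3²⁻]/Ksp = (1.86×10^-3)(0.000680×10^-3) / 4.786×10^-9 = 0.264

Ω = 0.264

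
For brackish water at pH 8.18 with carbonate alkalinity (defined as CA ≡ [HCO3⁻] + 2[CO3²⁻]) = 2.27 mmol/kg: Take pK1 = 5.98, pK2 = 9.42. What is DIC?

DIC = 2.17 mmol/kg

CA = [HCO3⁻] + 2[CO3²⁻] = (α₁ + 2α₂)·DIC
At pH 8.18: [H⁺]/K1 = 10^-2.20 = 0.0063096, K2/[H⁺] = 10^-1.24 = 0.057544
α₁ = 1/(1 + 0.0063096 + 0.057544) = 1/1.0639 = 0.9400; α₂ = α₁·K2/[H⁺] = 0.05409
α₁ + 2α₂ = 1.0482
DIC = CA / (α₁ + 2α₂) = 2.27 / 1.0482 = 2.17 mmol/kg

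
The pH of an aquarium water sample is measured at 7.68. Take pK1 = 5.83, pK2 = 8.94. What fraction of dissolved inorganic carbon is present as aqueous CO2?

α₀ = 1 / (1 + K1/[H⁺] + K1K2/[H⁺]²) = 1 / (1 + 10^+1.85 + 10^+0.59)
   = 1 / (1 + 70.795 + 3.8905) = 1/75.685 = 0.01321

α₀ = 0.0132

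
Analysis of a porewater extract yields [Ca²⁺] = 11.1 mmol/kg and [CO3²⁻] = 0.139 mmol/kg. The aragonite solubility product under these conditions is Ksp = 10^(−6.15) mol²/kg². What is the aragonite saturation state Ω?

Ω = 2.18

Ksp = 10^(−6.15) = 7.079×10^-7
Ω = [Ca²⁺][CO3²⁻]/Ksp = (11.1×10^-3)(0.139×10^-3) / 7.079×10^-7 = 2.18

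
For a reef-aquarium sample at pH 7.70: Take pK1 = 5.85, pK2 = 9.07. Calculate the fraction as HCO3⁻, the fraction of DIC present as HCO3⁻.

α₁ = 0.946

α₁ = 1 / (1 + [H⁺]/K1 + K2/[H⁺]) = 1 / (1 + 10^-1.85 + 10^-1.37)
   = 1 / (1 + 0.014125 + 0.042658) = 1/1.0568 = 0.9463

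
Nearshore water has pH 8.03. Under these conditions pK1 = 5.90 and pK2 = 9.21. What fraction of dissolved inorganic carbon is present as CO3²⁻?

α₂ = 0.0615

α₂ = 1 / (1 + [H⁺]/K2 + [H⁺]²/(K1K2)) = 1 / (1 + 10^+1.18 + 10^-0.95)
   = 1 / (1 + 15.136 + 0.11220) = 1/16.248 = 0.06155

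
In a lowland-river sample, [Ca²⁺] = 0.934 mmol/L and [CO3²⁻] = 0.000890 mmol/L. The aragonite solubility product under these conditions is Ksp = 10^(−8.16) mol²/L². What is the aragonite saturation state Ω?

Ksp = 10^(−8.16) = 6.918×10^-9
Ω = [Ca²⁺][CO3²⁻]/Ksp = (0.934×10^-3)(0.000890×10^-3) / 6.918×10^-9 = 0.120

Ω = 0.120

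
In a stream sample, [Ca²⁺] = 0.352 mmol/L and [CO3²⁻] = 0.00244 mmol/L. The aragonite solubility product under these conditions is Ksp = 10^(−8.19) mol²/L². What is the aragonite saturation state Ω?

Ω = 0.133

Ksp = 10^(−8.19) = 6.457×10^-9
Ω = [Ca²⁺][CO3²⁻]/Ksp = (0.352×10^-3)(0.00244×10^-3) / 6.457×10^-9 = 0.133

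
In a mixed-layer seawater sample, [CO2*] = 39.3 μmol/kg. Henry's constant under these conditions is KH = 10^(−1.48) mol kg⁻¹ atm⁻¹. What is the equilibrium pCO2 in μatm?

pCO2 = 1190 μatm

KH = 10^(−1.48) = 3.311×10^-2 mol kg⁻¹ atm⁻¹
pCO2 = [CO2*]/KH = 39.3×10^-6 / 3.311×10^-2 = 1.19×10^-3 atm = 1190 μatm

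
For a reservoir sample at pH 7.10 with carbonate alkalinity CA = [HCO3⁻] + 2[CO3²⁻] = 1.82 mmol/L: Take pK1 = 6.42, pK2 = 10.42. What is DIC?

CA = [HCO3⁻] + 2[CO3²⁻] = (α₁ + 2α₂)·DIC
At pH 7.10: [H⁺]/K1 = 10^-0.68 = 0.20893, K2/[H⁺] = 10^-3.32 = 0.00047863
α₁ = 1/(1 + 0.20893 + 0.00047863) = 1/1.2094 = 0.8269; α₂ = α₁·K2/[H⁺] = 0.0003958
α₁ + 2α₂ = 0.8276
DIC = CA / (α₁ + 2α₂) = 1.82 / 0.8276 = 2.20 mmol/L

DIC = 2.20 mmol/L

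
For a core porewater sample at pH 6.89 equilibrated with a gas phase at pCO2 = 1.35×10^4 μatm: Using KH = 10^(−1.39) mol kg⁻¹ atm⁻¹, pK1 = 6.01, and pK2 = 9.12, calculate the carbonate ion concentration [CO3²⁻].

[CO2*] = KH · pCO2 = 10^(−1.39) × 1.35×10^4×10^-6 = 5.500×10^-4 mol/kg
α₀ = 1/(1 + K1/[H⁺] + K1K2/[H⁺]²) = 1/(1 + 10^+0.88 + 10^-1.35) = 0.1159
DIC = [CO2*]/α₀ = 5.500×10^-4 / 0.1159 = 4.746 mmol/kg
[CO3²⁻] = α₂·DIC; α₂ = 0.005176, so [CO3²⁻] = 0.005176 × 4.746 = 0.0246 mmol/kg

[CO3²⁻] = 0.0246 mmol/kg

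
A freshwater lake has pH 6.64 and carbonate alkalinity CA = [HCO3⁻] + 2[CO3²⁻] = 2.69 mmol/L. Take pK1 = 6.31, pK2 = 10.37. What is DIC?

DIC = 3.95 mmol/L

CA = [HCO3⁻] + 2[CO3²⁻] = (α₁ + 2α₂)·DIC
At pH 6.64: [H⁺]/K1 = 10^-0.33 = 0.46774, K2/[H⁺] = 10^-3.73 = 0.00018621
α₁ = 1/(1 + 0.46774 + 0.00018621) = 1/1.4679 = 0.6812; α₂ = α₁·K2/[H⁺] = 0.0001269
α₁ + 2α₂ = 0.6815
DIC = CA / (α₁ + 2α₂) = 2.69 / 0.6815 = 3.95 mmol/L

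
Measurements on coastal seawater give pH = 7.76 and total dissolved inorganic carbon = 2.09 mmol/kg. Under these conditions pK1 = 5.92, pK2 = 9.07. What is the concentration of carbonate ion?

[CO3²⁻] = 0.0963 mmol/kg

α₂ = 1 / (1 + [H⁺]/K2 + [H⁺]²/(K1K2)) = 1 / (1 + 10^+1.31 + 10^-0.53)
   = 1 / (1 + 20.417 + 0.29512) = 1/21.713 = 0.04606
[CO3²⁻] = α₂ × DIC = 0.04606 × 2.09 = 0.0963 mmol/kg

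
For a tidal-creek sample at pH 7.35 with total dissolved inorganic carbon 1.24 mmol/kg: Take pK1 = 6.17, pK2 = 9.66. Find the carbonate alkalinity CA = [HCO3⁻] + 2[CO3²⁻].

CA = [HCO3⁻] + 2[CO3²⁻] = (α₁ + 2α₂)·DIC
At pH 7.35: [H⁺]/K1 = 10^-1.18 = 0.066069, K2/[H⁺] = 10^-2.31 = 0.0048978
α₁ = 1/(1 + 0.066069 + 0.0048978) = 1/1.0710 = 0.9337; α₂ = α₁·K2/[H⁺] = 0.004573
α₁ + 2α₂ = 0.9429
CA = 0.9429 × 1.24 = 1.17 mmol/kg

CA = 1.17 mmol/kg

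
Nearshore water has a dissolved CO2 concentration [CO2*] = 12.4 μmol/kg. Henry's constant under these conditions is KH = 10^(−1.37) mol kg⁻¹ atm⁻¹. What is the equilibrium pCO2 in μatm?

pCO2 = 291 μatm

KH = 10^(−1.37) = 4.266×10^-2 mol kg⁻¹ atm⁻¹
pCO2 = [CO2*]/KH = 12.4×10^-6 / 4.266×10^-2 = 2.91×10^-4 atm = 291 μatm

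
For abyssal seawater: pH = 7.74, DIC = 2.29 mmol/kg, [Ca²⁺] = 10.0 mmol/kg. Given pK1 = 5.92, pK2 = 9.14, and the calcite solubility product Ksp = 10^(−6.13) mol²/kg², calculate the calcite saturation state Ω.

α₂ = 1 / (1 + [H⁺]/K2 + [H⁺]²/(K1K2)) = 1 / (1 + 10^+1.40 + 10^-0.42)
   = 1 / (1 + 25.119 + 0.38019) = 1/26.499 = 0.03774
[CO3²⁻] = α₂ × DIC = 0.03774 × 2.29 = 0.08642 mmol/kg
Ksp = 10^(−6.13) = 7.413×10^-7
Ω = [Ca²⁺][CO3²⁻]/Ksp = (10.0×10^-3)(8.642×10^-5) / 7.413×10^-7 = 1.17

Ω = 1.17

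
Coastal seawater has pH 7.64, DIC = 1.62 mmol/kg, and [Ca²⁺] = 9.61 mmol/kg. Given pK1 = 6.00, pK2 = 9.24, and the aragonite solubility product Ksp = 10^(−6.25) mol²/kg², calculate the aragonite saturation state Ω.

Ω = 0.664

α₂ = 1 / (1 + [H⁺]/K2 + [H⁺]²/(K1K2)) = 1 / (1 + 10^+1.60 + 10^-0.04)
   = 1 / (1 + 39.811 + 0.91201) = 1/41.723 = 0.02397
[CO3²⁻] = α₂ × DIC = 0.02397 × 1.62 = 0.03883 mmol/kg
Ksp = 10^(−6.25) = 5.623×10^-7
Ω = [Ca²⁺][CO3²⁻]/Ksp = (9.61×10^-3)(3.883×10^-5) / 5.623×10^-7 = 0.664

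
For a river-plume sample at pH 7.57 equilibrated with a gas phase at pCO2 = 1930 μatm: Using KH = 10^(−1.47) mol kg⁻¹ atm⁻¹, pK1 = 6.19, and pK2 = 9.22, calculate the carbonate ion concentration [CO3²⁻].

[CO2*] = KH · pCO2 = 10^(−1.47) × 1930×10^-6 = 6.540×10^-5 mol/kg
α₀ = 1/(1 + K1/[H⁺] + K1K2/[H⁺]²) = 1/(1 + 10^+1.38 + 10^-0.27) = 0.03918
DIC = [CO2*]/α₀ = 6.540×10^-5 / 0.03918 = 1.669 mmol/kg
[CO3²⁻] = α₂·DIC; α₂ = 0.02104, so [CO3²⁻] = 0.02104 × 1.669 = 0.0351 mmol/kg

[CO3²⁻] = 0.0351 mmol/kg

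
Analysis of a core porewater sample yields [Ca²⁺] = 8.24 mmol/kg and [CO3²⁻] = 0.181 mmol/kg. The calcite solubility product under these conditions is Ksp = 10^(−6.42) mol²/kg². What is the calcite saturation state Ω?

Ω = 3.92

Ksp = 10^(−6.42) = 3.802×10^-7
Ω = [Ca²⁺][CO3²⁻]/Ksp = (8.24×10^-3)(0.181×10^-3) / 3.802×10^-7 = 3.92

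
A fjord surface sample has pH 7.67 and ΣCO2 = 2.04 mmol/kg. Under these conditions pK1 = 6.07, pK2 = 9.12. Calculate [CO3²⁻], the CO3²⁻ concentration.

[CO3²⁻] = 0.0682 mmol/kg

α₂ = 1 / (1 + [H⁺]/K2 + [H⁺]²/(K1K2)) = 1 / (1 + 10^+1.45 + 10^-0.15)
   = 1 / (1 + 28.184 + 0.70795) = 1/29.892 = 0.03345
[CO3²⁻] = α₂ × DIC = 0.03345 × 2.04 = 0.0682 mmol/kg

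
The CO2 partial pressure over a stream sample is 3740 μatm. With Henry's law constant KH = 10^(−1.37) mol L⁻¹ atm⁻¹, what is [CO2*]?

[CO2*] = 160 μmol/L

KH = 10^(−1.37) = 4.266×10^-2 mol L⁻¹ atm⁻¹
[CO2*] = KH · pCO2 = 4.266×10^-2 × 3740×10^-6 atm = 1.60×10^-4 mol/L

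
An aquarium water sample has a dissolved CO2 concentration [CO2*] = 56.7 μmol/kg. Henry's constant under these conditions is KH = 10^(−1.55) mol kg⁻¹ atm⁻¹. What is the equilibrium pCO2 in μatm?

pCO2 = 2010 μatm

KH = 10^(−1.55) = 2.818×10^-2 mol kg⁻¹ atm⁻¹
pCO2 = [CO2*]/KH = 56.7×10^-6 / 2.818×10^-2 = 2.01×10^-3 atm = 2010 μatm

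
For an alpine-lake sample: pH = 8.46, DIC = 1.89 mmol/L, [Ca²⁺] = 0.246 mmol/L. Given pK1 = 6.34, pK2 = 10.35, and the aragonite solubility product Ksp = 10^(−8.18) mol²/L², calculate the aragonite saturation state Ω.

α₂ = 1 / (1 + [H⁺]/K2 + [H⁺]²/(K1K2)) = 1 / (1 + 10^+1.89 + 10^-0.23)
   = 1 / (1 + 77.625 + 0.58884) = 1/79.214 = 0.01262
[CO3²⁻] = α₂ × DIC = 0.01262 × 1.89 = 0.02386 mmol/L
Ksp = 10^(−8.18) = 6.607×10^-9
Ω = [Ca²⁺][CO3²⁻]/Ksp = (0.246×10^-3)(2.386×10^-5) / 6.607×10^-9 = 0.888

Ω = 0.888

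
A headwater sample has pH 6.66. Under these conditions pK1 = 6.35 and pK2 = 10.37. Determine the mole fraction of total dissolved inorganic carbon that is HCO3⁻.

α₁ = 1 / (1 + [H⁺]/K1 + K2/[H⁺]) = 1 / (1 + 10^-0.31 + 10^-3.71)
   = 1 / (1 + 0.48978 + 0.00019498) = 1/1.4900 = 0.6712

α₁ = 0.671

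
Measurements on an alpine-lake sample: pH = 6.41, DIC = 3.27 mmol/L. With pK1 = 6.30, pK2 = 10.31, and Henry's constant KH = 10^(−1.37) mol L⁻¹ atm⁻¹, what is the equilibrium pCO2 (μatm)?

pCO2 = 3.35×10^4 μatm

α₀ = 1 / (1 + K1/[H⁺] + K1K2/[H⁺]²) = 1 / (1 + 10^+0.11 + 10^-3.79)
   = 1 / (1 + 1.2882 + 0.00016218) = 1/2.2884 = 0.4370
[CO2*] = α₀ × DIC = 0.4370 × 3.27 = 1.429 mmol/L
pCO2 = [CO2*]/KH = 1.429×10^-3 / 4.266×10^-2 = 3.35×10^4 μatm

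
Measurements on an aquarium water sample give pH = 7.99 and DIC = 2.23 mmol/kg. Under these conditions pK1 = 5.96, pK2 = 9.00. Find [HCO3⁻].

α₁ = 1 / (1 + [H⁺]/K1 + K2/[H⁺]) = 1 / (1 + 10^-2.03 + 10^-1.01)
   = 1 / (1 + 0.0093325 + 0.097724) = 1/1.1071 = 0.9033
[HCO3⁻] = α₁ × DIC = 0.9033 × 2.23 = 2.01 mmol/kg

[HCO3⁻] = 2.01 mmol/kg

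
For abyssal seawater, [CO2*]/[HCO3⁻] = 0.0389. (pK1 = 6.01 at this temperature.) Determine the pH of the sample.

From K1 = [H⁺][HCO3⁻]/[CO2*]:  pH = pK1 − log₁₀([CO2*]/[HCO3⁻])
log₁₀(0.0389) = -1.410
pH = 6.01 − (-1.410) = 7.42

pH = 7.42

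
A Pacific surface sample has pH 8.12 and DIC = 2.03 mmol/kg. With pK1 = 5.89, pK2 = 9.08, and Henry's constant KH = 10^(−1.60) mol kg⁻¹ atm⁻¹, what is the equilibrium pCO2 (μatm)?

α₀ = 1 / (1 + K1/[H⁺] + K1K2/[H⁺]²) = 1 / (1 + 10^+2.23 + 10^+1.27)
   = 1 / (1 + 169.82 + 18.621) = 1/189.45 = 0.005279
[CO2*] = α₀ × DIC = 0.005279 × 2.03 = 0.01072 mmol/kg = 10.72 μmol/kg
pCO2 = [CO2*]/KH = 1.072×10^-5 / 2.512×10^-2 = 427 μatm

pCO2 = 427 μatm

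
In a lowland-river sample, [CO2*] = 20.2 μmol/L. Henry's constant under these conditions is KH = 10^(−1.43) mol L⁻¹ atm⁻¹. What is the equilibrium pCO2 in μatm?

pCO2 = 544 μatm

KH = 10^(−1.43) = 3.715×10^-2 mol L⁻¹ atm⁻¹
pCO2 = [CO2*]/KH = 20.2×10^-6 / 3.715×10^-2 = 5.44×10^-4 atm = 544 μatm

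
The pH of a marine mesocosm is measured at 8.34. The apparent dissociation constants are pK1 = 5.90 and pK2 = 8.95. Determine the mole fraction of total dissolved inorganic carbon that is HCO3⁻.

α₁ = 1 / (1 + [H⁺]/K1 + K2/[H⁺]) = 1 / (1 + 10^-2.44 + 10^-0.61)
   = 1 / (1 + 0.0036308 + 0.24547) = 1/1.2491 = 0.8006

α₁ = 0.801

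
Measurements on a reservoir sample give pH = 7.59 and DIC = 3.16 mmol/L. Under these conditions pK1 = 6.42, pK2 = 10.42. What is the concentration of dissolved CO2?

α₀ = 1 / (1 + K1/[H⁺] + K1K2/[H⁺]²) = 1 / (1 + 10^+1.17 + 10^-1.66)
   = 1 / (1 + 14.791 + 0.021878) = 1/15.813 = 0.06324
[CO2*] = α₀ × DIC = 0.06324 × 3.16 = 0.200 mmol/L

[CO2*] = 0.200 mmol/L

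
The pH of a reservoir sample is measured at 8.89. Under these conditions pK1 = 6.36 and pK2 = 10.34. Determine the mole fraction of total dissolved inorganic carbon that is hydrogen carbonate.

α₁ = 0.963

α₁ = 1 / (1 + [H⁺]/K1 + K2/[H⁺]) = 1 / (1 + 10^-2.53 + 10^-1.45)
   = 1 / (1 + 0.0029512 + 0.035481) = 1/1.0384 = 0.9630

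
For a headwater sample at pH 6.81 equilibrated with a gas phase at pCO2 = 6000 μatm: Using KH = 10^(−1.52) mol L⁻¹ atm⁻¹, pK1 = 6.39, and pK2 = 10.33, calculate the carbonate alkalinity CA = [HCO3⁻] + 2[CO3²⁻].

[CO2*] = KH · pCO2 = 10^(−1.52) × 6000×10^-6 = 1.812×10^-4 mol/L
α₀ = 1/(1 + K1/[H⁺] + K1K2/[H⁺]²) = 1/(1 + 10^+0.42 + 10^-3.10) = 0.2754
DIC = [CO2*]/α₀ = 1.812×10^-4 / 0.2754 = 0.6579 mmol/L
CA = (α₁ + 2α₂)·DIC = (0.7244 + 2×0.0002188) × 0.6579 = 0.477 mmol/L

CA = 0.477 mmol/L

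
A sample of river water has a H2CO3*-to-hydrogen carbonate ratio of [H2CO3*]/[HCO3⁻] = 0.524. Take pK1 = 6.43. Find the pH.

From K1 = [H⁺][HCO3⁻]/[H2CO3*]:  pH = pK1 − log₁₀([H2CO3*]/[HCO3⁻])
log₁₀(0.524) = -0.281
pH = 6.43 − (-0.281) = 6.71

pH = 6.71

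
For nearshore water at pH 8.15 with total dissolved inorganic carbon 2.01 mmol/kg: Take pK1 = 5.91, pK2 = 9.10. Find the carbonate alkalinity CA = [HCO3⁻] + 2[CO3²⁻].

CA = 2.20 mmol/kg

CA = [HCO3⁻] + 2[CO3²⁻] = (α₁ + 2α₂)·DIC
At pH 8.15: [H⁺]/K1 = 10^-2.24 = 0.0057544, K2/[H⁺] = 10^-0.95 = 0.11220
α₁ = 1/(1 + 0.0057544 + 0.11220) = 1/1.1180 = 0.8945; α₂ = α₁·K2/[H⁺] = 0.1004
α₁ + 2α₂ = 1.0952
CA = 1.0952 × 2.01 = 2.20 mmol/kg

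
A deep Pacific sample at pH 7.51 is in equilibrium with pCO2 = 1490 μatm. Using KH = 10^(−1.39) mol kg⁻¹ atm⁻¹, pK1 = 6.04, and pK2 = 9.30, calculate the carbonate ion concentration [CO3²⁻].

[CO2*] = KH · pCO2 = 10^(−1.39) × 1490×10^-6 = 6.070×10^-5 mol/kg
α₀ = 1/(1 + K1/[H⁺] + K1K2/[H⁺]²) = 1/(1 + 10^+1.47 + 10^-0.32) = 0.03227
DIC = [CO2*]/α₀ = 6.070×10^-5 / 0.03227 = 1.881 mmol/kg
[CO3²⁻] = α₂·DIC; α₂ = 0.01544, so [CO3²⁻] = 0.01544 × 1.881 = 0.0291 mmol/kg

[CO3²⁻] = 0.0291 mmol/kg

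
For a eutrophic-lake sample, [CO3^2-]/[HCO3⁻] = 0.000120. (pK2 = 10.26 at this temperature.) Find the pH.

From K2 = [H⁺][CO3^2-]/[HCO3⁻]:  pH = pK2 + log₁₀([CO3^2-]/[HCO3⁻])
log₁₀(0.000120) = -3.921
pH = 10.26 + (-3.921) = 6.34

pH = 6.34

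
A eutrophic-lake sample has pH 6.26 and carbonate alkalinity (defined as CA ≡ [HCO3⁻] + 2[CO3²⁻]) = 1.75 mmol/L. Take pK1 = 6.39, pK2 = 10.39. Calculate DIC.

CA = [HCO3⁻] + 2[CO3²⁻] = (α₁ + 2α₂)·DIC
At pH 6.26: [H⁺]/K1 = 10^0.13 = 1.3490, K2/[H⁺] = 10^-4.13 = 7.4131×10^-5
α₁ = 1/(1 + 1.3490 + 7.4131×10^-5) = 1/2.3490 = 0.4257; α₂ = α₁·K2/[H⁺] = 3.156×10^-5
α₁ + 2α₂ = 0.4258
DIC = CA / (α₁ + 2α₂) = 1.75 / 0.4258 = 4.11 mmol/L

DIC = 4.11 mmol/L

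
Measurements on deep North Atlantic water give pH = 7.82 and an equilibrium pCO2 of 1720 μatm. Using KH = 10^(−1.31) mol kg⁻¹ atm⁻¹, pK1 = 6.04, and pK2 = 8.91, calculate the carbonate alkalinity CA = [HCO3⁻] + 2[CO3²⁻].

CA = 5.90 mmol/kg

[CO2*] = KH · pCO2 = 10^(−1.31) × 1720×10^-6 = 8.424×10^-5 mol/kg
α₀ = 1/(1 + K1/[H⁺] + K1K2/[H⁺]²) = 1/(1 + 10^+1.78 + 10^+0.69) = 0.01512
DIC = [CO2*]/α₀ = 8.424×10^-5 / 0.01512 = 5.573 mmol/kg
CA = (α₁ + 2α₂)·DIC = (0.9108 + 2×0.07404) × 5.573 = 5.90 mmol/kg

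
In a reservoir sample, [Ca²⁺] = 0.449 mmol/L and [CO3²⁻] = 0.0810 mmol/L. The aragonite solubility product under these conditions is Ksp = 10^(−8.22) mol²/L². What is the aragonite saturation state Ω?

Ksp = 10^(−8.22) = 6.026×10^-9
Ω = [Ca²⁺][CO3²⁻]/Ksp = (0.449×10^-3)(0.0810×10^-3) / 6.026×10^-9 = 6.04

Ω = 6.04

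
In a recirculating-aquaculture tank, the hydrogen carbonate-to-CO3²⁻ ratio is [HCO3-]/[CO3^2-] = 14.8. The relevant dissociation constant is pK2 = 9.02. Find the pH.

From K2 = [H⁺][CO3^2-]/[HCO3-]:  pH = pK2 − log₁₀([HCO3-]/[CO3^2-])
log₁₀(14.8) = +1.170
pH = 9.02 − (+1.170) = 7.85

pH = 7.85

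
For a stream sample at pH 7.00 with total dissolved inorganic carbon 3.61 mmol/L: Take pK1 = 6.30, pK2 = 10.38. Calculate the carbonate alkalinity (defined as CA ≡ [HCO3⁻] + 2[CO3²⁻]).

CA = 3.01 mmol/L

CA = [HCO3⁻] + 2[CO3²⁻] = (α₁ + 2α₂)·DIC
At pH 7.00: [H⁺]/K1 = 10^-0.70 = 0.19953, K2/[H⁺] = 10^-3.38 = 0.00041687
α₁ = 1/(1 + 0.19953 + 0.00041687) = 1/1.1999 = 0.8334; α₂ = α₁·K2/[H⁺] = 0.0003474
α₁ + 2α₂ = 0.8341
CA = 0.8341 × 3.61 = 3.01 mmol/L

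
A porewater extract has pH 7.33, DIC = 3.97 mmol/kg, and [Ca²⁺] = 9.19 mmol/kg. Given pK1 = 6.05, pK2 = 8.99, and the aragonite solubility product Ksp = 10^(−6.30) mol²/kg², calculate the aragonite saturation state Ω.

α₂ = 1 / (1 + [H⁺]/K2 + [H⁺]²/(K1K2)) = 1 / (1 + 10^+1.66 + 10^+0.38)
   = 1 / (1 + 45.709 + 2.3988) = 1/49.108 = 0.02036
[CO3²⁻] = α₂ × DIC = 0.02036 × 3.97 = 0.08084 mmol/kg
Ksp = 10^(−6.30) = 5.012×10^-7
Ω = [Ca²⁺][CO3²⁻]/Ksp = (9.19×10^-3)(8.084×10^-5) / 5.012×10^-7 = 1.48

Ω = 1.48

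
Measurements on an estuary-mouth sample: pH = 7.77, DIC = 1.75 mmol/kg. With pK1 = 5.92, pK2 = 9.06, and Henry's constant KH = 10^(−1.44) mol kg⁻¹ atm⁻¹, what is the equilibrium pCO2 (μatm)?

α₀ = 1 / (1 + K1/[H⁺] + K1K2/[H⁺]²) = 1 / (1 + 10^+1.85 + 10^+0.56)
   = 1 / (1 + 70.795 + 3.6308) = 1/75.425 = 0.01326
[CO2*] = α₀ × DIC = 0.01326 × 1.75 = 0.02320 mmol/kg
pCO2 = [CO2*]/KH = 2.320×10^-5 / 3.631×10^-2 = 639 μatm

pCO2 = 639 μatm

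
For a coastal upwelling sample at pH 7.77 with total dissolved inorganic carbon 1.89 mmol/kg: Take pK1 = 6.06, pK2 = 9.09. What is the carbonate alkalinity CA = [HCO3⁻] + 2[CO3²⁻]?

CA = [HCO3⁻] + 2[CO3²⁻] = (α₁ + 2α₂)·DIC
At pH 7.77: [H⁺]/K1 = 10^-1.71 = 0.019498, K2/[H⁺] = 10^-1.32 = 0.047863
α₁ = 1/(1 + 0.019498 + 0.047863) = 1/1.0674 = 0.9369; α₂ = α₁·K2/[H⁺] = 0.04484
α₁ + 2α₂ = 1.0266
CA = 1.0266 × 1.89 = 1.94 mmol/kg

CA = 1.94 mmol/kg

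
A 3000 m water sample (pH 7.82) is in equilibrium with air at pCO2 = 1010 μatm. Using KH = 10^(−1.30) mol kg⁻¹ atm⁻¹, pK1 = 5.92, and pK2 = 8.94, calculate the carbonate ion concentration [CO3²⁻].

[CO2*] = KH · pCO2 = 10^(−1.30) × 1010×10^-6 = 5.062×10^-5 mol/kg
α₀ = 1/(1 + K1/[H⁺] + K1K2/[H⁺]²) = 1/(1 + 10^+1.90 + 10^+0.78) = 0.01157
DIC = [CO2*]/α₀ = 5.062×10^-5 / 0.01157 = 4.377 mmol/kg
[CO3²⁻] = α₂·DIC; α₂ = 0.06969, so [CO3²⁻] = 0.06969 × 4.377 = 0.305 mmol/kg

[CO3²⁻] = 0.305 mmol/kg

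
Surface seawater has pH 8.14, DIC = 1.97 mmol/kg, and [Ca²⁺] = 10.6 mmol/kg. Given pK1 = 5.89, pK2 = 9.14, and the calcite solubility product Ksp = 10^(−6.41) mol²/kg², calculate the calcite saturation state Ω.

α₂ = 1 / (1 + [H⁺]/K2 + [H⁺]²/(K1K2)) = 1 / (1 + 10^+1.00 + 10^-1.25)
   = 1 / (1 + 10.000 + 0.056234) = 1/11.056 = 0.09045
[CO3²⁻] = α₂ × DIC = 0.09045 × 1.97 = 0.1782 mmol/kg
Ksp = 10^(−6.41) = 3.890×10^-7
Ω = [Ca²⁺][CO3²⁻]/Ksp = (10.6×10^-3)(1.782×10^-4) / 3.890×10^-7 = 4.85

Ω = 4.85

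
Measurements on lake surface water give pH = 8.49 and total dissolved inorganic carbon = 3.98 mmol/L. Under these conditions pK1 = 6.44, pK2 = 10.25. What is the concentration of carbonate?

[CO3²⁻] = 0.0674 mmol/L

α₂ = 1 / (1 + [H⁺]/K2 + [H⁺]²/(K1K2)) = 1 / (1 + 10^+1.76 + 10^-0.29)
   = 1 / (1 + 57.544 + 0.51286) = 1/59.057 = 0.01693
[CO3²⁻] = α₂ × DIC = 0.01693 × 3.98 = 0.0674 mmol/L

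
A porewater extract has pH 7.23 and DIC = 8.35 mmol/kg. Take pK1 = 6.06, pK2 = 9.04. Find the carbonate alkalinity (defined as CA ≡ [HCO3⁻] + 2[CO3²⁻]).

CA = 7.95 mmol/kg

CA = [HCO3⁻] + 2[CO3²⁻] = (α₁ + 2α₂)·DIC
At pH 7.23: [H⁺]/K1 = 10^-1.17 = 0.067608, K2/[H⁺] = 10^-1.81 = 0.015488
α₁ = 1/(1 + 0.067608 + 0.015488) = 1/1.0831 = 0.9233; α₂ = α₁·K2/[H⁺] = 0.01430
α₁ + 2α₂ = 0.9519
CA = 0.9519 × 8.35 = 7.95 mmol/kg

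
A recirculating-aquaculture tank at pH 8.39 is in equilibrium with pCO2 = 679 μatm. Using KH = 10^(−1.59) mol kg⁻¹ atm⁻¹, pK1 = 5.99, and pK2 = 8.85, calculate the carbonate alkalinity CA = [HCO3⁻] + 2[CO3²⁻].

[CO2*] = KH · pCO2 = 10^(−1.59) × 679×10^-6 = 1.745×10^-5 mol/kg
α₀ = 1/(1 + K1/[H⁺] + K1K2/[H⁺]²) = 1/(1 + 10^+2.40 + 10^+1.94) = 0.002947
DIC = [CO2*]/α₀ = 1.745×10^-5 / 0.002947 = 5.922 mmol/kg
CA = (α₁ + 2α₂)·DIC = (0.7403 + 2×0.2567) × 5.922 = 7.42 mmol/kg

CA = 7.42 mmol/kg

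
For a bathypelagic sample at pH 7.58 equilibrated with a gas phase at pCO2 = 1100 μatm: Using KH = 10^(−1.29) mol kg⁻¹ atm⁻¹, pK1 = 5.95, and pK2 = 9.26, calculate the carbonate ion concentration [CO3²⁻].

[CO2*] = KH · pCO2 = 10^(−1.29) × 1100×10^-6 = 5.641×10^-5 mol/kg
α₀ = 1/(1 + K1/[H⁺] + K1K2/[H⁺]²) = 1/(1 + 10^+1.63 + 10^-0.05) = 0.02245
DIC = [CO2*]/α₀ = 5.641×10^-5 / 0.02245 = 2.513 mmol/kg
[CO3²⁻] = α₂·DIC; α₂ = 0.02001, so [CO3²⁻] = 0.02001 × 2.513 = 0.0503 mmol/kg

[CO3²⁻] = 0.0503 mmol/kg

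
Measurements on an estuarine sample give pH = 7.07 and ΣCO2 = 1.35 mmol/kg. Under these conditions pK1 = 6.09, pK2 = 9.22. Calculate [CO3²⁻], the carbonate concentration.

[CO3²⁻] = 8.60 μmol/kg

α₂ = 1 / (1 + [H⁺]/K2 + [H⁺]²/(K1K2)) = 1 / (1 + 10^+2.15 + 10^+1.17)
   = 1 / (1 + 141.25 + 14.791) = 1/157.04 = 0.006368
[CO3²⁻] = α₂ × DIC = 0.006368 × 1.35 = 0.00860 mmol/kg = 8.60 μmol/kg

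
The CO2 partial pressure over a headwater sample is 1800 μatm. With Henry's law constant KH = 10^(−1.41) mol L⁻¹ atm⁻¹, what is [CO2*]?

KH = 10^(−1.41) = 3.890×10^-2 mol L⁻¹ atm⁻¹
[CO2*] = KH · pCO2 = 3.890×10^-2 × 1800×10^-6 atm = 7.00×10^-5 mol/L

[CO2*] = 70.0 μmol/L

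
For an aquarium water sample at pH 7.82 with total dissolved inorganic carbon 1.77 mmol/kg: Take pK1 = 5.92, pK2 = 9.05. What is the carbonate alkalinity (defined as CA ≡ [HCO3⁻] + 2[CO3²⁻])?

CA = 1.85 mmol/kg

CA = [HCO3⁻] + 2[CO3²⁻] = (α₁ + 2α₂)·DIC
At pH 7.82: [H⁺]/K1 = 10^-1.90 = 0.012589, K2/[H⁺] = 10^-1.23 = 0.058884
α₁ = 1/(1 + 0.012589 + 0.058884) = 1/1.0715 = 0.9333; α₂ = α₁·K2/[H⁺] = 0.05496
α₁ + 2α₂ = 1.0432
CA = 1.0432 × 1.77 = 1.85 mmol/kg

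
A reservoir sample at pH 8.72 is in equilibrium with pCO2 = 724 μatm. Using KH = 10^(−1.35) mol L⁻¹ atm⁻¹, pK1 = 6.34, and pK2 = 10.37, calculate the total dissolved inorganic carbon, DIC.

DIC = 7.96 mmol/L

[CO2*] = KH · pCO2 = 10^(−1.35) × 724×10^-6 = 3.234×10^-5 mol/L
α₀ = 1/(1 + K1/[H⁺] + K1K2/[H⁺]²) = 1/(1 + 10^+2.38 + 10^+0.73) = 0.004061
DIC = [CO2*]/α₀ = 3.234×10^-5 / 0.004061 = 7.96 mmol/L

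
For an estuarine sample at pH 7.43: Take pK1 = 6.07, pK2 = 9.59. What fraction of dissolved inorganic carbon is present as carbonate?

α₂ = 1 / (1 + [H⁺]/K2 + [H⁺]²/(K1K2)) = 1 / (1 + 10^+2.16 + 10^+0.80)
   = 1 / (1 + 144.54 + 6.3096) = 1/151.85 = 0.006585

α₂ = 0.00659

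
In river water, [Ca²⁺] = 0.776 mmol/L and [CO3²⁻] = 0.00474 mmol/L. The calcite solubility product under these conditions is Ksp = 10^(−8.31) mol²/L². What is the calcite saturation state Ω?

Ω = 0.751

Ksp = 10^(−8.31) = 4.898×10^-9
Ω = [Ca²⁺][CO3²⁻]/Ksp = (0.776×10^-3)(0.00474×10^-3) / 4.898×10^-9 = 0.751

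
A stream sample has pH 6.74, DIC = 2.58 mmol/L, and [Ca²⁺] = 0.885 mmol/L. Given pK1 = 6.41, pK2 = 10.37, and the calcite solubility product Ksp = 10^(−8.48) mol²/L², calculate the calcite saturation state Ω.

α₂ = 1 / (1 + [H⁺]/K2 + [H⁺]²/(K1K2)) = 1 / (1 + 10^+3.63 + 10^+3.30)
   = 1 / (1 + 4265.8 + 1995.3) = 1/6262.1 = 0.0001597
[CO3²⁻] = α₂ × DIC = 0.0001597 × 2.58 = 0.0004120 mmol/L = 0.4120 μmol/L
Ksp = 10^(−8.48) = 3.311×10^-9
Ω = [Ca²⁺][CO3²⁻]/Ksp = (0.885×10^-3)(4.120×10^-7) / 3.311×10^-9 = 0.110

Ω = 0.110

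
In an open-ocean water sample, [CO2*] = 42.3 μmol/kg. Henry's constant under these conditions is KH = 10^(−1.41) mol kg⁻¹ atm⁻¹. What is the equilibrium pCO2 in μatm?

pCO2 = 1090 μatm

KH = 10^(−1.41) = 3.890×10^-2 mol kg⁻¹ atm⁻¹
pCO2 = [CO2*]/KH = 42.3×10^-6 / 3.890×10^-2 = 1.09×10^-3 atm = 1090 μatm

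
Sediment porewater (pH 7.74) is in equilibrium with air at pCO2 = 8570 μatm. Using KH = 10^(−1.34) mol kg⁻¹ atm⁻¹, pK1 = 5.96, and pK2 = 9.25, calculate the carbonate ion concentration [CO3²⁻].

[CO3²⁻] = 0.729 mmol/kg

[CO2*] = KH · pCO2 = 10^(−1.34) × 8570×10^-6 = 3.917×10^-4 mol/kg
α₀ = 1/(1 + K1/[H⁺] + K1K2/[H⁺]²) = 1/(1 + 10^+1.78 + 10^+0.27) = 0.01584
DIC = [CO2*]/α₀ = 3.917×10^-4 / 0.01584 = 24.72 mmol/kg
[CO3²⁻] = α₂·DIC; α₂ = 0.02950, so [CO3²⁻] = 0.02950 × 24.72 = 0.729 mmol/kg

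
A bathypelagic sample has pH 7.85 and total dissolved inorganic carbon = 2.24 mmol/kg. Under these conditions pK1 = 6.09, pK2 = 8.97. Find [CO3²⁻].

α₂ = 1 / (1 + [H⁺]/K2 + [H⁺]²/(K1K2)) = 1 / (1 + 10^+1.12 + 10^-0.64)
   = 1 / (1 + 13.183 + 0.22909) = 1/14.412 = 0.06939
[CO3²⁻] = α₂ × DIC = 0.06939 × 2.24 = 0.155 mmol/kg

[CO3²⁻] = 0.155 mmol/kg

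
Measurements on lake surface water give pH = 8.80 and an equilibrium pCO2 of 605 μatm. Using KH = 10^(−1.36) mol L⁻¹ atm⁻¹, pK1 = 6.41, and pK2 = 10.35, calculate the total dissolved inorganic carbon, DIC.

[CO2*] = KH · pCO2 = 10^(−1.36) × 605×10^-6 = 2.641×10^-5 mol/L
α₀ = 1/(1 + K1/[H⁺] + K1K2/[H⁺]²) = 1/(1 + 10^+2.39 + 10^+0.84) = 0.003946
DIC = [CO2*]/α₀ = 2.641×10^-5 / 0.003946 = 6.69 mmol/L

DIC = 6.69 mmol/L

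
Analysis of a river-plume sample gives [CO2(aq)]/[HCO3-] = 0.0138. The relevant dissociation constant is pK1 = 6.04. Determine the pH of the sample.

From K1 = [H⁺][HCO3-]/[CO2(aq)]:  pH = pK1 − log₁₀([CO2(aq)]/[HCO3-])
log₁₀(0.0138) = -1.860
pH = 6.04 − (-1.860) = 7.90

pH = 7.90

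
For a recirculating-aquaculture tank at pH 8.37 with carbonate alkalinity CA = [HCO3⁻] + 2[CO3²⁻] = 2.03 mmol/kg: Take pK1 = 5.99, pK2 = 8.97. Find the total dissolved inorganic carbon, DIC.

CA = [HCO3⁻] + 2[CO3²⁻] = (α₁ + 2α₂)·DIC
At pH 8.37: [H⁺]/K1 = 10^-2.38 = 0.0041687, K2/[H⁺] = 10^-0.60 = 0.25119
α₁ = 1/(1 + 0.0041687 + 0.25119) = 1/1.2554 = 0.7966; α₂ = α₁·K2/[H⁺] = 0.2001
α₁ + 2α₂ = 1.1968
DIC = CA / (α₁ + 2α₂) = 2.03 / 1.1968 = 1.70 mmol/kg

DIC = 1.70 mmol/kg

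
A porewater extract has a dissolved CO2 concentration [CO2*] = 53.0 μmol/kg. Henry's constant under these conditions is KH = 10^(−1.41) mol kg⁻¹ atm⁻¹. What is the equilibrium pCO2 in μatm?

KH = 10^(−1.41) = 3.890×10^-2 mol kg⁻¹ atm⁻¹
pCO2 = [CO2*]/KH = 53.0×10^-6 / 3.890×10^-2 = 1.36×10^-3 atm = 1360 μatm

pCO2 = 1360 μatm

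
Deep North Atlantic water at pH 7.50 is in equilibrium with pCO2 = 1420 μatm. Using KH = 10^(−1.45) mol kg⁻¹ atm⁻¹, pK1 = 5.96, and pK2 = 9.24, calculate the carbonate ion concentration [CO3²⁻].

[CO2*] = KH · pCO2 = 10^(−1.45) × 1420×10^-6 = 5.038×10^-5 mol/kg
α₀ = 1/(1 + K1/[H⁺] + K1K2/[H⁺]²) = 1/(1 + 10^+1.54 + 10^-0.20) = 0.02754
DIC = [CO2*]/α₀ = 5.038×10^-5 / 0.02754 = 1.829 mmol/kg
[CO3²⁻] = α₂·DIC; α₂ = 0.01738, so [CO3²⁻] = 0.01738 × 1.829 = 0.0318 mmol/kg

[CO3²⁻] = 0.0318 mmol/kg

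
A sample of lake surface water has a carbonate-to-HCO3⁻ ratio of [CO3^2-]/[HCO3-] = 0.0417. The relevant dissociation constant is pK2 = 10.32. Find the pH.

pH = 8.94

From K2 = [H⁺][CO3^2-]/[HCO3-]:  pH = pK2 + log₁₀([CO3^2-]/[HCO3-])
log₁₀(0.0417) = -1.380
pH = 10.32 + (-1.380) = 8.94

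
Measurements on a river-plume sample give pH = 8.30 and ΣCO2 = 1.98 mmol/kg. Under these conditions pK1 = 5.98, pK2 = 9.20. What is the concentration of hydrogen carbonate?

[HCO3⁻] = 1.75 mmol/kg

α₁ = 1 / (1 + [H⁺]/K1 + K2/[H⁺]) = 1 / (1 + 10^-2.32 + 10^-0.90)
   = 1 / (1 + 0.0047863 + 0.12589) = 1/1.1307 = 0.8844
[HCO3⁻] = α₁ × DIC = 0.8844 × 1.98 = 1.75 mmol/kg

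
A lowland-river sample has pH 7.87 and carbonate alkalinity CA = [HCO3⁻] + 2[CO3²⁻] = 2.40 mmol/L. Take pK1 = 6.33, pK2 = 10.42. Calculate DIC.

CA = [HCO3⁻] + 2[CO3²⁻] = (α₁ + 2α₂)·DIC
At pH 7.87: [H⁺]/K1 = 10^-1.54 = 0.028840, K2/[H⁺] = 10^-2.55 = 0.0028184
α₁ = 1/(1 + 0.028840 + 0.0028184) = 1/1.0317 = 0.9693; α₂ = α₁·K2/[H⁺] = 0.002732
α₁ + 2α₂ = 0.9748
DIC = CA / (α₁ + 2α₂) = 2.40 / 0.9748 = 2.46 mmol/L

DIC = 2.46 mmol/L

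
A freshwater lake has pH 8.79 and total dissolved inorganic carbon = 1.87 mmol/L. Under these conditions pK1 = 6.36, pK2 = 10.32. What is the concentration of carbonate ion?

[CO3²⁻] = 0.0534 mmol/L

α₂ = 1 / (1 + [H⁺]/K2 + [H⁺]²/(K1K2)) = 1 / (1 + 10^+1.53 + 10^-0.90)
   = 1 / (1 + 33.884 + 0.12589) = 1/35.010 = 0.02856
[CO3²⁻] = α₂ × DIC = 0.02856 × 1.87 = 0.0534 mmol/L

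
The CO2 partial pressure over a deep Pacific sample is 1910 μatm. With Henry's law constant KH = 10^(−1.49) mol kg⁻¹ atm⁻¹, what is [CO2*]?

[CO2*] = 61.8 μmol/kg

KH = 10^(−1.49) = 3.236×10^-2 mol kg⁻¹ atm⁻¹
[CO2*] = KH · pCO2 = 3.236×10^-2 × 1910×10^-6 atm = 6.18×10^-5 mol/kg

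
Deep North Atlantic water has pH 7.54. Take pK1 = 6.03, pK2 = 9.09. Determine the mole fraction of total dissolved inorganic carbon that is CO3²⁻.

α₂ = 0.0266

α₂ = 1 / (1 + [H⁺]/K2 + [H⁺]²/(K1K2)) = 1 / (1 + 10^+1.55 + 10^+0.04)
   = 1 / (1 + 35.481 + 1.0965) = 1/37.578 = 0.02661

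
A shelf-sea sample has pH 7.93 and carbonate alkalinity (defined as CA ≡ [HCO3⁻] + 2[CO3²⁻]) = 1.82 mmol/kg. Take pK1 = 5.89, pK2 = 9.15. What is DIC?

DIC = 1.74 mmol/kg

CA = [HCO3⁻] + 2[CO3²⁻] = (α₁ + 2α₂)·DIC
At pH 7.93: [H⁺]/K1 = 10^-2.04 = 0.0091201, K2/[H⁺] = 10^-1.22 = 0.060256
α₁ = 1/(1 + 0.0091201 + 0.060256) = 1/1.0694 = 0.9351; α₂ = α₁·K2/[H⁺] = 0.05635
α₁ + 2α₂ = 1.0478
DIC = CA / (α₁ + 2α₂) = 1.82 / 1.0478 = 1.74 mmol/kg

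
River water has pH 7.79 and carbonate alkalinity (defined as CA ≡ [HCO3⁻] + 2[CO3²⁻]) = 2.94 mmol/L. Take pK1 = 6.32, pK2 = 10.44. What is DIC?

DIC = 3.03 mmol/L

CA = [HCO3⁻] + 2[CO3²⁻] = (α₁ + 2α₂)·DIC
At pH 7.79: [H⁺]/K1 = 10^-1.47 = 0.033884, K2/[H⁺] = 10^-2.65 = 0.0022387
α₁ = 1/(1 + 0.033884 + 0.0022387) = 1/1.0361 = 0.9651; α₂ = α₁·K2/[H⁺] = 0.002161
α₁ + 2α₂ = 0.9695
DIC = CA / (α₁ + 2α₂) = 2.94 / 0.9695 = 3.03 mmol/L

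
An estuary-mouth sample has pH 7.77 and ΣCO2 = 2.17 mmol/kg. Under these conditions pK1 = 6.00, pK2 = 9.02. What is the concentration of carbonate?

[CO3²⁻] = 0.114 mmol/kg

α₂ = 1 / (1 + [H⁺]/K2 + [H⁺]²/(K1K2)) = 1 / (1 + 10^+1.25 + 10^-0.52)
   = 1 / (1 + 17.783 + 0.30200) = 1/19.085 = 0.05240
[CO3²⁻] = α₂ × DIC = 0.05240 × 2.17 = 0.114 mmol/kg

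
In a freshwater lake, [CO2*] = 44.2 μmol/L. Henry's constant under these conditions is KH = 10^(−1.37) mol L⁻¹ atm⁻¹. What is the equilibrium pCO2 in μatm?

KH = 10^(−1.37) = 4.266×10^-2 mol L⁻¹ atm⁻¹
pCO2 = [CO2*]/KH = 44.2×10^-6 / 4.266×10^-2 = 1.04×10^-3 atm = 1040 μatm

pCO2 = 1040 μatm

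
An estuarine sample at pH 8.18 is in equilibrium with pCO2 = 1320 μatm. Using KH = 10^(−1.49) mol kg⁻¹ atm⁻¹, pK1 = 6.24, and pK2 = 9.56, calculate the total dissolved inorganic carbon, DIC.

[CO2*] = KH · pCO2 = 10^(−1.49) × 1320×10^-6 = 4.271×10^-5 mol/kg
α₀ = 1/(1 + K1/[H⁺] + K1K2/[H⁺]²) = 1/(1 + 10^+1.94 + 10^+0.56) = 0.01090
DIC = [CO2*]/α₀ = 4.271×10^-5 / 0.01090 = 3.92 mmol/kg

DIC = 3.92 mmol/kg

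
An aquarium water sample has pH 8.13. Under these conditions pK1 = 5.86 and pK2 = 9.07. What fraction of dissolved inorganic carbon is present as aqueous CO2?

α₀ = 0.00479

α₀ = 1 / (1 + K1/[H⁺] + K1K2/[H⁺]²) = 1 / (1 + 10^+2.27 + 10^+1.33)
   = 1 / (1 + 186.21 + 21.380) = 1/208.59 = 0.004794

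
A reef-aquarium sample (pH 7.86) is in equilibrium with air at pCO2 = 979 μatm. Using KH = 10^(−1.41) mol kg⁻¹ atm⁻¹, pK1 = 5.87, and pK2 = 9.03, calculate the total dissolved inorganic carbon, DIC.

[CO2*] = KH · pCO2 = 10^(−1.41) × 979×10^-6 = 3.809×10^-5 mol/kg
α₀ = 1/(1 + K1/[H⁺] + K1K2/[H⁺]²) = 1/(1 + 10^+1.99 + 10^+0.82) = 0.009494
DIC = [CO2*]/α₀ = 3.809×10^-5 / 0.009494 = 4.01 mmol/kg

DIC = 4.01 mmol/kg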